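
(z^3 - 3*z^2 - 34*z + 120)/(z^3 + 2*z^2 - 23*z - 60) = (z^2 + 2*z - 24)/(z^2 + 7*z + 12)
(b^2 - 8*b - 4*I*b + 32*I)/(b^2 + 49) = (b^2 - 8*b - 4*I*b + 32*I)/(b^2 + 49)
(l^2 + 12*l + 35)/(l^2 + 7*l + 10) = (l + 7)/(l + 2)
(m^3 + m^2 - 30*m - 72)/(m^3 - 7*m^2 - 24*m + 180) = (m^2 + 7*m + 12)/(m^2 - m - 30)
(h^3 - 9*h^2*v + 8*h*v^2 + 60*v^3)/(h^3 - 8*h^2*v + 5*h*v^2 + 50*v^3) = (-h + 6*v)/(-h + 5*v)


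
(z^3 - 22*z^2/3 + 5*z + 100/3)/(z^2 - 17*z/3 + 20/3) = (3*z^2 - 10*z - 25)/(3*z - 5)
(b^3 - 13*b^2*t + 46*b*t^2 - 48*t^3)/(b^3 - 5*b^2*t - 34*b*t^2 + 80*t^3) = (b - 3*t)/(b + 5*t)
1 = 1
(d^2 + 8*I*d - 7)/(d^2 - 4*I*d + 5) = (d + 7*I)/(d - 5*I)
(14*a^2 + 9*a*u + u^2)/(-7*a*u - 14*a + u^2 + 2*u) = (14*a^2 + 9*a*u + u^2)/(-7*a*u - 14*a + u^2 + 2*u)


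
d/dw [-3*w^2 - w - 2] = -6*w - 1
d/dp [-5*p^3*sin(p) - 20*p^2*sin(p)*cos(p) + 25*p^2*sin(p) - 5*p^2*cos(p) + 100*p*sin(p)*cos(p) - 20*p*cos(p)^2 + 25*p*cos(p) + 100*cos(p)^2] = -5*p^3*cos(p) - 10*p^2*sin(p) + 25*p^2*cos(p) - 20*p^2*cos(2*p) + 25*p*sin(p) - 10*p*cos(p) + 100*p*cos(2*p) - 50*sin(2*p) + 25*cos(p) - 10*cos(2*p) - 10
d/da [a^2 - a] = 2*a - 1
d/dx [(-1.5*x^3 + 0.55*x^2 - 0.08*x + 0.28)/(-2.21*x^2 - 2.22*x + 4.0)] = (3.315*x^4 + 6.66*x^3 - 19.3978*x^2 + 5.6376*x + 0.3016)/(4.8841*x^4 + 9.8124*x^3 - 12.7516*x^2 - 17.76*x + 16.0)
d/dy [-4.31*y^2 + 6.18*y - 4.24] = 6.18 - 8.62*y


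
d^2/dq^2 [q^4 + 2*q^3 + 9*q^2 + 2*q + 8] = 12*q^2 + 12*q + 18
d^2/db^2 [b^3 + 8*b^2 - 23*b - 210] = 6*b + 16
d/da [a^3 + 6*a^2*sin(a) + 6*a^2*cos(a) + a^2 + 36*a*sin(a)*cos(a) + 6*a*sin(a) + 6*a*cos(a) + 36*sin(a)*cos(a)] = 6*sqrt(2)*a^2*cos(a + pi/4) + 3*a^2 + 6*a*sin(a) + 18*a*cos(a) + 36*a*cos(2*a) + 2*a + 18*sin(2*a) + 6*sqrt(2)*sin(a + pi/4) + 36*cos(2*a)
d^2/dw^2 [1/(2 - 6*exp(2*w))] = (-18*exp(2*w) - 6)*exp(2*w)/(3*exp(2*w) - 1)^3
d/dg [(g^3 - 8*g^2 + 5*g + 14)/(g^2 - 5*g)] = (g^4 - 10*g^3 + 35*g^2 - 28*g + 70)/(g^2*(g^2 - 10*g + 25))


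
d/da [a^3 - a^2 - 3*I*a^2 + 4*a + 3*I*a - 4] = 3*a^2 - 2*a - 6*I*a + 4 + 3*I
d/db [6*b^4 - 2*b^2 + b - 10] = 24*b^3 - 4*b + 1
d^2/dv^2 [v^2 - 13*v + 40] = 2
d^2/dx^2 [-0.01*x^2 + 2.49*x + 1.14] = -0.0200000000000000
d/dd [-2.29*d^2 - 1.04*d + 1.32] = -4.58*d - 1.04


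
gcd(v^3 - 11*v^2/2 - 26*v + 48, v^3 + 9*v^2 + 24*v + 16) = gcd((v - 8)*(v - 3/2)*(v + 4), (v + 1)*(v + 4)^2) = v + 4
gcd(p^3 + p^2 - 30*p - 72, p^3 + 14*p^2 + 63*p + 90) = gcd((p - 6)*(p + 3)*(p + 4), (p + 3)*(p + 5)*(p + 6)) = p + 3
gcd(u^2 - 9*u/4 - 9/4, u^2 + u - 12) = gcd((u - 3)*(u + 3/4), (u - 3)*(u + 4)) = u - 3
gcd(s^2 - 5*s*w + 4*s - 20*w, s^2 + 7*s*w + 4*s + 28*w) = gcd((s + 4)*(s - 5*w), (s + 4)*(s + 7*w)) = s + 4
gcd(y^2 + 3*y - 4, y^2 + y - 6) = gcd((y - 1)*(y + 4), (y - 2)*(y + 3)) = 1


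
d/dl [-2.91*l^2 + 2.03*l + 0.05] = 2.03 - 5.82*l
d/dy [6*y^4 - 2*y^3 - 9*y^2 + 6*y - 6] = 24*y^3 - 6*y^2 - 18*y + 6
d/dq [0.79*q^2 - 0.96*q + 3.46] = 1.58*q - 0.96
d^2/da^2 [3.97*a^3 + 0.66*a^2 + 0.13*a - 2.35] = 23.82*a + 1.32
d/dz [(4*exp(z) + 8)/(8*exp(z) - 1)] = -68*exp(z)/(8*exp(z) - 1)^2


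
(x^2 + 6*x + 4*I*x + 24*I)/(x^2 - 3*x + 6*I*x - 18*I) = (x^2 + x*(6 + 4*I) + 24*I)/(x^2 + x*(-3 + 6*I) - 18*I)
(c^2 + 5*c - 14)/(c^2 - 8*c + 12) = (c + 7)/(c - 6)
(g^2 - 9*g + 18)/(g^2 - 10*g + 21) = (g - 6)/(g - 7)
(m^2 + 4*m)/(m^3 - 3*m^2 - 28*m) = 1/(m - 7)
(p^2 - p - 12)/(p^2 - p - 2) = (-p^2 + p + 12)/(-p^2 + p + 2)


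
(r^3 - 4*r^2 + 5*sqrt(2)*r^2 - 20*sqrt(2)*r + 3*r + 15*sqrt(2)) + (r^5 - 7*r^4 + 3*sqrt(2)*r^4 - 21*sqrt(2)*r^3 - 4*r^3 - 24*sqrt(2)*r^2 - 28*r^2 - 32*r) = r^5 - 7*r^4 + 3*sqrt(2)*r^4 - 21*sqrt(2)*r^3 - 3*r^3 - 32*r^2 - 19*sqrt(2)*r^2 - 29*r - 20*sqrt(2)*r + 15*sqrt(2)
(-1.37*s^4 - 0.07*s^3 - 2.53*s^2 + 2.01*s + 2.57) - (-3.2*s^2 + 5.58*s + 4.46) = -1.37*s^4 - 0.07*s^3 + 0.67*s^2 - 3.57*s - 1.89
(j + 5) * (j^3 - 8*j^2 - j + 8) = j^4 - 3*j^3 - 41*j^2 + 3*j + 40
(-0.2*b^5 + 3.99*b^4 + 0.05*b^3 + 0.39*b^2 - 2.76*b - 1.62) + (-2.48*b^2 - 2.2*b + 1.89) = -0.2*b^5 + 3.99*b^4 + 0.05*b^3 - 2.09*b^2 - 4.96*b + 0.27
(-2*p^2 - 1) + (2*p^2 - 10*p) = -10*p - 1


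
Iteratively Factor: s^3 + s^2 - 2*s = (s + 2)*(s^2 - s) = (s - 1)*(s + 2)*(s)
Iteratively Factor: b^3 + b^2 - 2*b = (b)*(b^2 + b - 2) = b*(b - 1)*(b + 2)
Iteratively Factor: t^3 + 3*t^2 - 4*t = (t)*(t^2 + 3*t - 4) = t*(t - 1)*(t + 4)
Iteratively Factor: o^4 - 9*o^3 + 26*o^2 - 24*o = (o - 3)*(o^3 - 6*o^2 + 8*o) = (o - 4)*(o - 3)*(o^2 - 2*o) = (o - 4)*(o - 3)*(o - 2)*(o)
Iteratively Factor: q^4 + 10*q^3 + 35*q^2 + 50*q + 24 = (q + 1)*(q^3 + 9*q^2 + 26*q + 24) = (q + 1)*(q + 2)*(q^2 + 7*q + 12) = (q + 1)*(q + 2)*(q + 3)*(q + 4)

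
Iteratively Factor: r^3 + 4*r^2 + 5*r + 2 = (r + 1)*(r^2 + 3*r + 2) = (r + 1)*(r + 2)*(r + 1)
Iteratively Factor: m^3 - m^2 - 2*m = (m)*(m^2 - m - 2) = m*(m + 1)*(m - 2)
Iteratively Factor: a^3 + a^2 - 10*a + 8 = (a + 4)*(a^2 - 3*a + 2) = (a - 2)*(a + 4)*(a - 1)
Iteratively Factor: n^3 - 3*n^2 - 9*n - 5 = (n + 1)*(n^2 - 4*n - 5) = (n - 5)*(n + 1)*(n + 1)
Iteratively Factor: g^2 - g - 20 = (g + 4)*(g - 5)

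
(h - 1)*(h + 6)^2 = h^3 + 11*h^2 + 24*h - 36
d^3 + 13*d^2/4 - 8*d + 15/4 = (d - 1)*(d - 3/4)*(d + 5)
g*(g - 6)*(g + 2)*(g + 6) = g^4 + 2*g^3 - 36*g^2 - 72*g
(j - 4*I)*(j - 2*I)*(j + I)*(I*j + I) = I*j^4 + 5*j^3 + I*j^3 + 5*j^2 - 2*I*j^2 + 8*j - 2*I*j + 8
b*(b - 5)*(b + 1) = b^3 - 4*b^2 - 5*b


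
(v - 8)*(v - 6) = v^2 - 14*v + 48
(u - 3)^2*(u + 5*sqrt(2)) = u^3 - 6*u^2 + 5*sqrt(2)*u^2 - 30*sqrt(2)*u + 9*u + 45*sqrt(2)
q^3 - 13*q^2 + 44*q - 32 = (q - 8)*(q - 4)*(q - 1)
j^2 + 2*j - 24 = (j - 4)*(j + 6)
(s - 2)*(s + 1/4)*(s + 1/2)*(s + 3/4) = s^4 - s^3/2 - 37*s^2/16 - 41*s/32 - 3/16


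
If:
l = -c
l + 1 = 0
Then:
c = 1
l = -1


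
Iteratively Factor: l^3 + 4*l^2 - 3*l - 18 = (l - 2)*(l^2 + 6*l + 9) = (l - 2)*(l + 3)*(l + 3)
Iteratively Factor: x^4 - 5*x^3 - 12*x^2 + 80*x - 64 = (x - 4)*(x^3 - x^2 - 16*x + 16) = (x - 4)*(x - 1)*(x^2 - 16) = (x - 4)*(x - 1)*(x + 4)*(x - 4)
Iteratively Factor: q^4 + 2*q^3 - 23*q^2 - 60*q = (q)*(q^3 + 2*q^2 - 23*q - 60) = q*(q + 4)*(q^2 - 2*q - 15) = q*(q - 5)*(q + 4)*(q + 3)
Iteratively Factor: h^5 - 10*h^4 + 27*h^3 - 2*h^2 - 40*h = (h - 4)*(h^4 - 6*h^3 + 3*h^2 + 10*h) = (h - 4)*(h - 2)*(h^3 - 4*h^2 - 5*h) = (h - 5)*(h - 4)*(h - 2)*(h^2 + h) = h*(h - 5)*(h - 4)*(h - 2)*(h + 1)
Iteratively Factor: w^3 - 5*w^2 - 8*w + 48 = (w - 4)*(w^2 - w - 12) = (w - 4)^2*(w + 3)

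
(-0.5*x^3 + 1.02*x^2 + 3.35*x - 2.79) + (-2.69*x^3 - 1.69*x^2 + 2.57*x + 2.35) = -3.19*x^3 - 0.67*x^2 + 5.92*x - 0.44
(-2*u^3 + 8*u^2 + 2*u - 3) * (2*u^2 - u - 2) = -4*u^5 + 18*u^4 - 24*u^2 - u + 6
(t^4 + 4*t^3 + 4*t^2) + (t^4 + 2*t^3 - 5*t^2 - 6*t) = 2*t^4 + 6*t^3 - t^2 - 6*t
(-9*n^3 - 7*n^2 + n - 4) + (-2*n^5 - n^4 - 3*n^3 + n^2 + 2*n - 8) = -2*n^5 - n^4 - 12*n^3 - 6*n^2 + 3*n - 12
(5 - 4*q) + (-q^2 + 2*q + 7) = -q^2 - 2*q + 12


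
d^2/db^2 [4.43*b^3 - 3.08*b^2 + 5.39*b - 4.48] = 26.58*b - 6.16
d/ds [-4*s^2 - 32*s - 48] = -8*s - 32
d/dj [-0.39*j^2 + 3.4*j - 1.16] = 3.4 - 0.78*j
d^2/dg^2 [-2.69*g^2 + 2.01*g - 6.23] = -5.38000000000000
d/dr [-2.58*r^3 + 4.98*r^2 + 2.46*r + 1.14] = -7.74*r^2 + 9.96*r + 2.46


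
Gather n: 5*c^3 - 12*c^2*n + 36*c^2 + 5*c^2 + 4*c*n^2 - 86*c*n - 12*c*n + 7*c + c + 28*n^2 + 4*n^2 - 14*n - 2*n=5*c^3 + 41*c^2 + 8*c + n^2*(4*c + 32) + n*(-12*c^2 - 98*c - 16)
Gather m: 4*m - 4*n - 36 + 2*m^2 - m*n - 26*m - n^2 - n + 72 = 2*m^2 + m*(-n - 22) - n^2 - 5*n + 36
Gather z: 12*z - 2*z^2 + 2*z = -2*z^2 + 14*z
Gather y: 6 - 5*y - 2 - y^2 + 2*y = -y^2 - 3*y + 4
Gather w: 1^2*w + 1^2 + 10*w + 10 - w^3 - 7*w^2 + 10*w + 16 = -w^3 - 7*w^2 + 21*w + 27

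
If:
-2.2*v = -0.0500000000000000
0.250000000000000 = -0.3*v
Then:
No Solution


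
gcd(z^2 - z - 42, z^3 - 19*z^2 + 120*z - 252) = z - 7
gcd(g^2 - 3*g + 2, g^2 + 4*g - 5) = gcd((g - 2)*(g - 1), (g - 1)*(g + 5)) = g - 1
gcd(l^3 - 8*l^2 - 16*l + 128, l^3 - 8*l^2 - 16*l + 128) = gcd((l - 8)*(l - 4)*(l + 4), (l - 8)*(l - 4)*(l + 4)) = l^3 - 8*l^2 - 16*l + 128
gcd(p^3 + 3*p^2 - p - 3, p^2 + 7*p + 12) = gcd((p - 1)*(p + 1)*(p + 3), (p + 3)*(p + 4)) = p + 3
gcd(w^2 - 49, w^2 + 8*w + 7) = w + 7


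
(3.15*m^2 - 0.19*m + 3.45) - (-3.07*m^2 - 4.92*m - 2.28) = 6.22*m^2 + 4.73*m + 5.73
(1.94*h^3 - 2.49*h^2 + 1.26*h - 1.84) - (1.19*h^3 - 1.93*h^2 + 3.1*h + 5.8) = 0.75*h^3 - 0.56*h^2 - 1.84*h - 7.64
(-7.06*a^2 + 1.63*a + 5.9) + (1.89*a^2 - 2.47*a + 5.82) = -5.17*a^2 - 0.84*a + 11.72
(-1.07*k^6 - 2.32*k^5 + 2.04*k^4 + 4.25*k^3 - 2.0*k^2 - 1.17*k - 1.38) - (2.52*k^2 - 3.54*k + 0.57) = -1.07*k^6 - 2.32*k^5 + 2.04*k^4 + 4.25*k^3 - 4.52*k^2 + 2.37*k - 1.95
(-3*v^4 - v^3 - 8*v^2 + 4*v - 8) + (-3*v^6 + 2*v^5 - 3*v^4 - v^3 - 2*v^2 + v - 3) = -3*v^6 + 2*v^5 - 6*v^4 - 2*v^3 - 10*v^2 + 5*v - 11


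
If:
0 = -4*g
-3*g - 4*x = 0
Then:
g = 0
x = 0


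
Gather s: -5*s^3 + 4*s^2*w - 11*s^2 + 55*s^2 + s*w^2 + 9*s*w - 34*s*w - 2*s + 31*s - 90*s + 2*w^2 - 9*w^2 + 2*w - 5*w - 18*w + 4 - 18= -5*s^3 + s^2*(4*w + 44) + s*(w^2 - 25*w - 61) - 7*w^2 - 21*w - 14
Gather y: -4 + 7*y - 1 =7*y - 5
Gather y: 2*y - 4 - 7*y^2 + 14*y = -7*y^2 + 16*y - 4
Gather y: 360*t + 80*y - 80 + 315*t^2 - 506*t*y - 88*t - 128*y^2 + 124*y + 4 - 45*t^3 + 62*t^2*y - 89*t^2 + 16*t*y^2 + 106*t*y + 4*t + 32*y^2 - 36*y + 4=-45*t^3 + 226*t^2 + 276*t + y^2*(16*t - 96) + y*(62*t^2 - 400*t + 168) - 72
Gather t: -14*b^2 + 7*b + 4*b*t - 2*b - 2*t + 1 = -14*b^2 + 5*b + t*(4*b - 2) + 1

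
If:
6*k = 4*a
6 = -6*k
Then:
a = -3/2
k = -1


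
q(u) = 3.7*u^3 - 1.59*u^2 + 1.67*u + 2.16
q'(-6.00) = 420.35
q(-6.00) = -864.30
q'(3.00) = 92.03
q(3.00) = 92.76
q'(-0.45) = 5.35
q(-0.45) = 0.75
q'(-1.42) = 28.57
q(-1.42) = -14.01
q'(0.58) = 3.56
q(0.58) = 3.32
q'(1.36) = 17.88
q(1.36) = 10.80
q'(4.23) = 186.83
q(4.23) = 260.82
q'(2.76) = 77.45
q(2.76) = 72.45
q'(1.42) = 19.54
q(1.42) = 11.92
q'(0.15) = 1.44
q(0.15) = 2.39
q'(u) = 11.1*u^2 - 3.18*u + 1.67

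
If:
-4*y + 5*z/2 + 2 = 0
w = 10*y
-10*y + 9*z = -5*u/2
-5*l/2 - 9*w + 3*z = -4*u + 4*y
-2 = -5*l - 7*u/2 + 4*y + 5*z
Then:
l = -24924/13165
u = 6916/2633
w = 3790/2633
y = 379/2633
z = -1500/2633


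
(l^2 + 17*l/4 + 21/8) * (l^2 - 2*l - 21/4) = l^4 + 9*l^3/4 - 89*l^2/8 - 441*l/16 - 441/32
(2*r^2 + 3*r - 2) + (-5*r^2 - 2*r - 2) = -3*r^2 + r - 4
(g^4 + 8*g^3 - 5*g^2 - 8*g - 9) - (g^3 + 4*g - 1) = g^4 + 7*g^3 - 5*g^2 - 12*g - 8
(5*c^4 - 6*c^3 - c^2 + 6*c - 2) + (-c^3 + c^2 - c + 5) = 5*c^4 - 7*c^3 + 5*c + 3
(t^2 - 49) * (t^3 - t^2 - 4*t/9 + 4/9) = t^5 - t^4 - 445*t^3/9 + 445*t^2/9 + 196*t/9 - 196/9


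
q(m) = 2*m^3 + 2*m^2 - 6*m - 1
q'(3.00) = 60.00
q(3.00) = 53.00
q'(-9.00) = 444.00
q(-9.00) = -1243.00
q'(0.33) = -4.03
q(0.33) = -2.69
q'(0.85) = 1.74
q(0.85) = -3.43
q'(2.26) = 33.69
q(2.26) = 18.74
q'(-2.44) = 19.96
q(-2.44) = -3.51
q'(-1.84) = 6.95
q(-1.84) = 4.35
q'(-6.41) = 214.89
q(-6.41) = -407.11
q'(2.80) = 52.24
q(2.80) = 41.78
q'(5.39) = 189.87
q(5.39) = 337.95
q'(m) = 6*m^2 + 4*m - 6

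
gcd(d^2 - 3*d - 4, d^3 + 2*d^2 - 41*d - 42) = d + 1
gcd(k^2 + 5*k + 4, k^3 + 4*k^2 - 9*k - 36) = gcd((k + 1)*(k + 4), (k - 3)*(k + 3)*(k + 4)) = k + 4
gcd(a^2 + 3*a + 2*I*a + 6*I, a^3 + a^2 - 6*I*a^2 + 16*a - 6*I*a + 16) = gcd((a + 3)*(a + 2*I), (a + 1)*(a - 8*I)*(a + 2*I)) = a + 2*I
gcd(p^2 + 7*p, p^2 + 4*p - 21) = p + 7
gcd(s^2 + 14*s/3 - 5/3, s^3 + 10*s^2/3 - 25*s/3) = s + 5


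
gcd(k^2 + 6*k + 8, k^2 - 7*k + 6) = 1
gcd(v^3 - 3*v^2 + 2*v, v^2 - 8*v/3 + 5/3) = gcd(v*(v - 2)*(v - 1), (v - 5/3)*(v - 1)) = v - 1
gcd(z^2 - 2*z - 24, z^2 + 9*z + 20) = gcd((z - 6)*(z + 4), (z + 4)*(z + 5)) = z + 4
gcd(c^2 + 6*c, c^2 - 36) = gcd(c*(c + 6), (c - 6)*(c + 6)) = c + 6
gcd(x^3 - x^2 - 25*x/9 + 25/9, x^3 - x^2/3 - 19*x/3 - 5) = x + 5/3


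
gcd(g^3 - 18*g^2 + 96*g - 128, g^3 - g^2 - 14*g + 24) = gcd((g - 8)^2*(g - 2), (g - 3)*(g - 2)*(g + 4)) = g - 2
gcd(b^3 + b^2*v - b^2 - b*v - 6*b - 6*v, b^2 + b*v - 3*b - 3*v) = b^2 + b*v - 3*b - 3*v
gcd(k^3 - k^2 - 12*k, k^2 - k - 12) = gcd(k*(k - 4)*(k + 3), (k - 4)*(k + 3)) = k^2 - k - 12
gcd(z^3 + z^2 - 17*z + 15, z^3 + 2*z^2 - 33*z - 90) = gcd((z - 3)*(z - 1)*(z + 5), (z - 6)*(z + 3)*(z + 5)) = z + 5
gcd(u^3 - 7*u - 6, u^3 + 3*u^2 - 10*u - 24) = u^2 - u - 6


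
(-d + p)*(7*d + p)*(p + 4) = -7*d^2*p - 28*d^2 + 6*d*p^2 + 24*d*p + p^3 + 4*p^2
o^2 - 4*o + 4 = (o - 2)^2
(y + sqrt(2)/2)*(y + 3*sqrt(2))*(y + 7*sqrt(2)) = y^3 + 21*sqrt(2)*y^2/2 + 52*y + 21*sqrt(2)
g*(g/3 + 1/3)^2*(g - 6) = g^4/9 - 4*g^3/9 - 11*g^2/9 - 2*g/3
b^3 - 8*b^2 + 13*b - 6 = (b - 6)*(b - 1)^2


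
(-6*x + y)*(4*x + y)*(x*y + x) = -24*x^3*y - 24*x^3 - 2*x^2*y^2 - 2*x^2*y + x*y^3 + x*y^2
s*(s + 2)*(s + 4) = s^3 + 6*s^2 + 8*s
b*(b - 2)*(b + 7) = b^3 + 5*b^2 - 14*b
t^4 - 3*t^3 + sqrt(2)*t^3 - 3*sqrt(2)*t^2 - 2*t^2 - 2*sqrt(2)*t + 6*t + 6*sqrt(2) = (t - 3)*(t - sqrt(2))*(t + sqrt(2))^2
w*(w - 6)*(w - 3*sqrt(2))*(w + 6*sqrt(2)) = w^4 - 6*w^3 + 3*sqrt(2)*w^3 - 36*w^2 - 18*sqrt(2)*w^2 + 216*w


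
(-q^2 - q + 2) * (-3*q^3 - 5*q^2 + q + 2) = 3*q^5 + 8*q^4 - 2*q^3 - 13*q^2 + 4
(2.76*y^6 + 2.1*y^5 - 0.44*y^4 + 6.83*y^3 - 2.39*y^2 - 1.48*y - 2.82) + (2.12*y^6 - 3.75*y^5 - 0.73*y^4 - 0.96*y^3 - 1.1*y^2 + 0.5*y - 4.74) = 4.88*y^6 - 1.65*y^5 - 1.17*y^4 + 5.87*y^3 - 3.49*y^2 - 0.98*y - 7.56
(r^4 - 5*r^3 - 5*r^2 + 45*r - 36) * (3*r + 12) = 3*r^5 - 3*r^4 - 75*r^3 + 75*r^2 + 432*r - 432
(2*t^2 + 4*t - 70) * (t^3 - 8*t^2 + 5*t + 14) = 2*t^5 - 12*t^4 - 92*t^3 + 608*t^2 - 294*t - 980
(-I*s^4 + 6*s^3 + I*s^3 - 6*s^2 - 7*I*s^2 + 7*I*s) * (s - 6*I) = -I*s^5 + I*s^4 - 43*I*s^3 - 42*s^2 + 43*I*s^2 + 42*s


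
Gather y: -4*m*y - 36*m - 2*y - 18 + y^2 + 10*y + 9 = -36*m + y^2 + y*(8 - 4*m) - 9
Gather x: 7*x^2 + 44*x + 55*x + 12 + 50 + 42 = 7*x^2 + 99*x + 104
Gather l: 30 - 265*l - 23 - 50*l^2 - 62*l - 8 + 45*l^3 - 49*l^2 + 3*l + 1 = 45*l^3 - 99*l^2 - 324*l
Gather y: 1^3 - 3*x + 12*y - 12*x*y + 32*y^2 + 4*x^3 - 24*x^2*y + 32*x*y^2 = 4*x^3 - 3*x + y^2*(32*x + 32) + y*(-24*x^2 - 12*x + 12) + 1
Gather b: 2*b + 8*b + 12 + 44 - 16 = 10*b + 40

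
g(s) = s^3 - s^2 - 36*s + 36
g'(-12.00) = 420.00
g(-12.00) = -1404.00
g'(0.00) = -36.00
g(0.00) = 36.00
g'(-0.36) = -34.89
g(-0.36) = 48.78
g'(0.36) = -36.33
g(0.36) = 22.96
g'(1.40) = -32.92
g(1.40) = -13.62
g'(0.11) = -36.18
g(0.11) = 32.03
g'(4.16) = 7.60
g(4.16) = -59.07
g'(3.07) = -13.87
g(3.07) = -55.01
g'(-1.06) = -30.51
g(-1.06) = 71.85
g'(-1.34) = -27.93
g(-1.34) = 80.04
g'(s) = 3*s^2 - 2*s - 36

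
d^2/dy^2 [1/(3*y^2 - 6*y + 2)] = 6*(-3*y^2 + 6*y + 12*(y - 1)^2 - 2)/(3*y^2 - 6*y + 2)^3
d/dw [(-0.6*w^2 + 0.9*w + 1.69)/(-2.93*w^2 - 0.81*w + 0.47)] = (3.123*w^2 + 9.3394*w + 1.7919)/(8.5849*w^4 + 4.7466*w^3 - 2.0981*w^2 - 0.7614*w + 0.2209)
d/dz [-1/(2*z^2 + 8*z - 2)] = (z + 2)/(z^2 + 4*z - 1)^2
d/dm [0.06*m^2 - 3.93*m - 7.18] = 0.12*m - 3.93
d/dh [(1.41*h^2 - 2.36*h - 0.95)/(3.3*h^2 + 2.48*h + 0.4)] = (11.2848*h^2 + 7.398*h + 1.412)/(10.89*h^4 + 16.368*h^3 + 8.7904*h^2 + 1.984*h + 0.16)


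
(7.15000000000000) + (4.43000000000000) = 11.5800000000000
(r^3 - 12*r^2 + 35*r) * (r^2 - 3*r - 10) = r^5 - 15*r^4 + 61*r^3 + 15*r^2 - 350*r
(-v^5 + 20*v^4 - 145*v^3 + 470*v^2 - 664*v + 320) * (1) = -v^5 + 20*v^4 - 145*v^3 + 470*v^2 - 664*v + 320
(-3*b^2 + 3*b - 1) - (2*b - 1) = -3*b^2 + b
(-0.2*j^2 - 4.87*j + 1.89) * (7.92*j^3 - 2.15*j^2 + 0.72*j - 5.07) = -1.584*j^5 - 38.1404*j^4 + 25.2953*j^3 - 6.5559*j^2 + 26.0517*j - 9.5823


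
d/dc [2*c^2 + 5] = 4*c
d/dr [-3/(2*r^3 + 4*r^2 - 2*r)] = 3*(3*r^2 + 4*r - 1)/(2*r^2*(r^2 + 2*r - 1)^2)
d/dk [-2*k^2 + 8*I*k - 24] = -4*k + 8*I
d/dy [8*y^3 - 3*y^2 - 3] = 6*y*(4*y - 1)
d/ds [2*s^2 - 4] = 4*s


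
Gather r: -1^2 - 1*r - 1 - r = -2*r - 2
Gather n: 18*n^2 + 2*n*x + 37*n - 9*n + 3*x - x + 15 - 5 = 18*n^2 + n*(2*x + 28) + 2*x + 10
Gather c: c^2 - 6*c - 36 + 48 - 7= c^2 - 6*c + 5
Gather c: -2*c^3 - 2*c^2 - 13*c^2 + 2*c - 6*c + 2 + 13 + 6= -2*c^3 - 15*c^2 - 4*c + 21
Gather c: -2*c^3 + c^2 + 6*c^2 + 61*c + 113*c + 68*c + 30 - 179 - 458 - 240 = -2*c^3 + 7*c^2 + 242*c - 847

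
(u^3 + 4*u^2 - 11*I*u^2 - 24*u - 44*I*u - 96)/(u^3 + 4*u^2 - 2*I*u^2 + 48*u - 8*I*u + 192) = (u - 3*I)/(u + 6*I)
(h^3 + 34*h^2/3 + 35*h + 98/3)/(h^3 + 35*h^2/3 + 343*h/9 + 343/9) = 3*(h + 2)/(3*h + 7)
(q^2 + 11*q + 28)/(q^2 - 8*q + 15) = (q^2 + 11*q + 28)/(q^2 - 8*q + 15)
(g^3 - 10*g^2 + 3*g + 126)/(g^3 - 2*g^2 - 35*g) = (g^2 - 3*g - 18)/(g*(g + 5))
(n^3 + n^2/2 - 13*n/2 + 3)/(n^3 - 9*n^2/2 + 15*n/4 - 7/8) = 4*(n^2 + n - 6)/(4*n^2 - 16*n + 7)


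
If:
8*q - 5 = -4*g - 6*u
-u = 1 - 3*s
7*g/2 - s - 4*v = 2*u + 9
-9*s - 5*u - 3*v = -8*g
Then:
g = 75*v/28 + 29/4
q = -687*v/224 - 261/32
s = 43*v/56 + 21/8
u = 129*v/56 + 55/8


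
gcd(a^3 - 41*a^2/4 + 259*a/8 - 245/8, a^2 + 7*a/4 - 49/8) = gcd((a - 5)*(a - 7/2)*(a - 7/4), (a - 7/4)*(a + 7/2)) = a - 7/4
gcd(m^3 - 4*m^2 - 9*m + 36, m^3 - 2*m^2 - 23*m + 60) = m^2 - 7*m + 12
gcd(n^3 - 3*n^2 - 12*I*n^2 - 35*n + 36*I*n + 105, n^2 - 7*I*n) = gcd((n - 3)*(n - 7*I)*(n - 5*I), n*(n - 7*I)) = n - 7*I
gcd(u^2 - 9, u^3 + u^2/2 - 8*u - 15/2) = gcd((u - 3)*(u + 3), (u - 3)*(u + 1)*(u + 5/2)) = u - 3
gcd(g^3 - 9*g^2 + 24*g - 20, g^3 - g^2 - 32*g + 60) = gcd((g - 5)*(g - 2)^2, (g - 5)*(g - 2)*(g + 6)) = g^2 - 7*g + 10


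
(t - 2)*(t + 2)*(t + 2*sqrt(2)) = t^3 + 2*sqrt(2)*t^2 - 4*t - 8*sqrt(2)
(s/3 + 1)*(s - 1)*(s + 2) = s^3/3 + 4*s^2/3 + s/3 - 2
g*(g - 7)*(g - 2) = g^3 - 9*g^2 + 14*g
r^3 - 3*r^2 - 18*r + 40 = (r - 5)*(r - 2)*(r + 4)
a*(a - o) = a^2 - a*o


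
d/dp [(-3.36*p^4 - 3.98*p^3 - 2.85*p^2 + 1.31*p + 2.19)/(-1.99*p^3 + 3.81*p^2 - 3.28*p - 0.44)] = (6.6864*p^6 - 25.6032*p^5 + 12.2271*p^4 + 37.2362*p^3 + 22.6848*p^2 - 14.1798*p + 6.6068)/(3.9601*p^6 - 15.1638*p^5 + 27.5705*p^4 - 23.2424*p^3 + 7.4056*p^2 + 2.8864*p + 0.1936)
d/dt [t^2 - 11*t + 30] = 2*t - 11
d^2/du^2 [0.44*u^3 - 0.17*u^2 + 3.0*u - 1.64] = 2.64*u - 0.34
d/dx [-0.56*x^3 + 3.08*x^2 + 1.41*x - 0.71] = -1.68*x^2 + 6.16*x + 1.41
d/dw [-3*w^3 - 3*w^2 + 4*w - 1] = -9*w^2 - 6*w + 4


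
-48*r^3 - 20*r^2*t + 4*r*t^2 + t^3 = (-4*r + t)*(2*r + t)*(6*r + t)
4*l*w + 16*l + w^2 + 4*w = (4*l + w)*(w + 4)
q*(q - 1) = q^2 - q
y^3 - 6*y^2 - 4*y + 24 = (y - 6)*(y - 2)*(y + 2)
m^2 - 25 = (m - 5)*(m + 5)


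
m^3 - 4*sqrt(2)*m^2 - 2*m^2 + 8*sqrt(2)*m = m*(m - 2)*(m - 4*sqrt(2))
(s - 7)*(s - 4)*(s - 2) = s^3 - 13*s^2 + 50*s - 56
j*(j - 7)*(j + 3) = j^3 - 4*j^2 - 21*j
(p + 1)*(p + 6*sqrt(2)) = p^2 + p + 6*sqrt(2)*p + 6*sqrt(2)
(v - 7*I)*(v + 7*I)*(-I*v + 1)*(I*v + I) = v^4 + v^3 + I*v^3 + 49*v^2 + I*v^2 + 49*v + 49*I*v + 49*I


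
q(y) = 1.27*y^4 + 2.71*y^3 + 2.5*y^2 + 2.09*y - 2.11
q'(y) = 5.08*y^3 + 8.13*y^2 + 5.0*y + 2.09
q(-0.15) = -2.38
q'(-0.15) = 1.51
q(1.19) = 11.03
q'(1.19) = 28.11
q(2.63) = 130.74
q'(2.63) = 163.89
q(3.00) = 202.70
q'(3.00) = 227.42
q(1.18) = 10.75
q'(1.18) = 27.66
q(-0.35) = -2.63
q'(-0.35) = 1.12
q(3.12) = 231.40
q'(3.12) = 251.12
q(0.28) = -1.26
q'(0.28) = 4.24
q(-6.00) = 1135.91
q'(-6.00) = -832.51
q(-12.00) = 21984.65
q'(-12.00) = -7665.43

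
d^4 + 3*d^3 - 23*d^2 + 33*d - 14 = (d - 2)*(d - 1)^2*(d + 7)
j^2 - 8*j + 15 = (j - 5)*(j - 3)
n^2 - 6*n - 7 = (n - 7)*(n + 1)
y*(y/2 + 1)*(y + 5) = y^3/2 + 7*y^2/2 + 5*y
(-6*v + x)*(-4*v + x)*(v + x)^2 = 24*v^4 + 38*v^3*x + 5*v^2*x^2 - 8*v*x^3 + x^4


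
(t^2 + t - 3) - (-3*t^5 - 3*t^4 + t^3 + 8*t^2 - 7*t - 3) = 3*t^5 + 3*t^4 - t^3 - 7*t^2 + 8*t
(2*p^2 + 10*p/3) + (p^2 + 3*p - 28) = 3*p^2 + 19*p/3 - 28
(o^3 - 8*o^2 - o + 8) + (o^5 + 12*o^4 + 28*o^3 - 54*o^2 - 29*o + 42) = o^5 + 12*o^4 + 29*o^3 - 62*o^2 - 30*o + 50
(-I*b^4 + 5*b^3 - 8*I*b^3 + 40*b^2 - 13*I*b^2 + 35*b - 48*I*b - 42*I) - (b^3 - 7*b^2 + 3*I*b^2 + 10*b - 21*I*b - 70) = -I*b^4 + 4*b^3 - 8*I*b^3 + 47*b^2 - 16*I*b^2 + 25*b - 27*I*b + 70 - 42*I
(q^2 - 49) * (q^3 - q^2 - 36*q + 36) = q^5 - q^4 - 85*q^3 + 85*q^2 + 1764*q - 1764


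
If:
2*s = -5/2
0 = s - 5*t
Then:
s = -5/4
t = -1/4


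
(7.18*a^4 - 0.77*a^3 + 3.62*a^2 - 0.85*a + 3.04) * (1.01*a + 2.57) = 7.2518*a^5 + 17.6749*a^4 + 1.6773*a^3 + 8.4449*a^2 + 0.8859*a + 7.8128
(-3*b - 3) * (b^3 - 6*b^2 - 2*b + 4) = -3*b^4 + 15*b^3 + 24*b^2 - 6*b - 12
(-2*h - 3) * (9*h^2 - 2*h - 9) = -18*h^3 - 23*h^2 + 24*h + 27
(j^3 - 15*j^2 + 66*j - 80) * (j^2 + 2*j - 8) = j^5 - 13*j^4 + 28*j^3 + 172*j^2 - 688*j + 640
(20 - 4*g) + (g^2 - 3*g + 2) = g^2 - 7*g + 22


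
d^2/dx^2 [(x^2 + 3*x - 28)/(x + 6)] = -20/(x^3 + 18*x^2 + 108*x + 216)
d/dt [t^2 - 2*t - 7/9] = 2*t - 2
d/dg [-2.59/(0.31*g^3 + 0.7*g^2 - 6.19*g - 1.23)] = (2.4087*g^2 + 3.626*g - 16.0321)/(0.31*g^3 + 0.7*g^2 - 6.19*g - 1.23)^2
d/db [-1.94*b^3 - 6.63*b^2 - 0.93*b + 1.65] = -5.82*b^2 - 13.26*b - 0.93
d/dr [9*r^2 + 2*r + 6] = 18*r + 2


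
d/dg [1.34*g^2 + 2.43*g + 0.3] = 2.68*g + 2.43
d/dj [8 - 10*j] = -10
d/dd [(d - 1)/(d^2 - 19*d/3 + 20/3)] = 3*(-3*d^2 + 6*d + 1)/(9*d^4 - 114*d^3 + 481*d^2 - 760*d + 400)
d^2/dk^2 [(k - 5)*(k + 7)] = 2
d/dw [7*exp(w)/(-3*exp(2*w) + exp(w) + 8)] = (21*exp(2*w) + 56)*exp(w)/(9*exp(4*w) - 6*exp(3*w) - 47*exp(2*w) + 16*exp(w) + 64)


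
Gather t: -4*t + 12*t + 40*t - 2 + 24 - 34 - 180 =48*t - 192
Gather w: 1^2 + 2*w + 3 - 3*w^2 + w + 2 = -3*w^2 + 3*w + 6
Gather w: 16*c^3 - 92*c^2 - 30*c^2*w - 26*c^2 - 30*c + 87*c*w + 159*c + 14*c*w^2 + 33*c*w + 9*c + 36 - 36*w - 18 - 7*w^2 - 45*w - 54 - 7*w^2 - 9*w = 16*c^3 - 118*c^2 + 138*c + w^2*(14*c - 14) + w*(-30*c^2 + 120*c - 90) - 36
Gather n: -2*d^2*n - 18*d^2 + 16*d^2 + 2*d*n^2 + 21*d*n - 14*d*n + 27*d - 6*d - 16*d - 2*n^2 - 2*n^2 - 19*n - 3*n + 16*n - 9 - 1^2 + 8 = -2*d^2 + 5*d + n^2*(2*d - 4) + n*(-2*d^2 + 7*d - 6) - 2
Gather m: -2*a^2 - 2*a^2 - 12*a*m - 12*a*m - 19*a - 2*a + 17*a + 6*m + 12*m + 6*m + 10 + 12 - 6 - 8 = -4*a^2 - 4*a + m*(24 - 24*a) + 8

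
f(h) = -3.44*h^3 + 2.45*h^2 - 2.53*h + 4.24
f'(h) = -10.32*h^2 + 4.9*h - 2.53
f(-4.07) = 287.04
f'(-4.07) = -193.42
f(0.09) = 4.03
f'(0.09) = -2.17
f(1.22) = -1.45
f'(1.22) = -11.91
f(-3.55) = 198.00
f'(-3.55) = -149.98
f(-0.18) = 4.79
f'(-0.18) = -3.75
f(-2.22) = 59.57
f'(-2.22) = -64.27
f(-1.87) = 40.03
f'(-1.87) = -47.78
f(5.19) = -423.80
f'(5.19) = -255.08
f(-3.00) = 126.76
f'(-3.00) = -110.11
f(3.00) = -74.18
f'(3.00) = -80.71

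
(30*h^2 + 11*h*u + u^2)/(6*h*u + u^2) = (5*h + u)/u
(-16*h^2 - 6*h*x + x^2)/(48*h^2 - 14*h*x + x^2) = (2*h + x)/(-6*h + x)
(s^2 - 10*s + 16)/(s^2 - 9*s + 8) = (s - 2)/(s - 1)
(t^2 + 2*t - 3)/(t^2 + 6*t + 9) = (t - 1)/(t + 3)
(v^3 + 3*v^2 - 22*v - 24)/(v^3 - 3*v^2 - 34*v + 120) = (v + 1)/(v - 5)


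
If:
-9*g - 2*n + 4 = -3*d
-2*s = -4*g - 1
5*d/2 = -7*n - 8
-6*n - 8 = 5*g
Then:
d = 292/5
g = 124/5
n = -22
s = 501/10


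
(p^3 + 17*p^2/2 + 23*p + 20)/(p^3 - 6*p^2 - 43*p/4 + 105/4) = 2*(p^2 + 6*p + 8)/(2*p^2 - 17*p + 21)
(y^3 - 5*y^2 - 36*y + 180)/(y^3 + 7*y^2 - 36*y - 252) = (y - 5)/(y + 7)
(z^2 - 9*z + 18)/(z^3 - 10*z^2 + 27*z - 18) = 1/(z - 1)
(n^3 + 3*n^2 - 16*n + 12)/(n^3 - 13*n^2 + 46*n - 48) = (n^2 + 5*n - 6)/(n^2 - 11*n + 24)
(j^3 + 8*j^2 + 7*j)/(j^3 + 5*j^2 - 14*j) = (j + 1)/(j - 2)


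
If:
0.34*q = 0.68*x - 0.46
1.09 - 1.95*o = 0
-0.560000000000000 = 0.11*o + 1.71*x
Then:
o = 0.56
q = -2.08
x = -0.36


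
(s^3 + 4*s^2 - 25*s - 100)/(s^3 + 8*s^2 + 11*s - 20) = (s - 5)/(s - 1)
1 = 1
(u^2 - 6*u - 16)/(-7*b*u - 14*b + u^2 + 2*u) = (u - 8)/(-7*b + u)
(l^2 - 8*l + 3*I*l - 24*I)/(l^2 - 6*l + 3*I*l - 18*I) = (l - 8)/(l - 6)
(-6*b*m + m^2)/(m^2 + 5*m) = (-6*b + m)/(m + 5)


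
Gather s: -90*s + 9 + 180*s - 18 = 90*s - 9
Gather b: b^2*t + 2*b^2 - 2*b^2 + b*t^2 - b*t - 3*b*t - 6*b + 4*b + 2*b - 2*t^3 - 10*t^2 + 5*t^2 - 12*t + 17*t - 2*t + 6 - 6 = b^2*t + b*(t^2 - 4*t) - 2*t^3 - 5*t^2 + 3*t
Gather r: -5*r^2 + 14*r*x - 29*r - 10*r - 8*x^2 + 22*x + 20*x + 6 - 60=-5*r^2 + r*(14*x - 39) - 8*x^2 + 42*x - 54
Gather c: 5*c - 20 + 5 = 5*c - 15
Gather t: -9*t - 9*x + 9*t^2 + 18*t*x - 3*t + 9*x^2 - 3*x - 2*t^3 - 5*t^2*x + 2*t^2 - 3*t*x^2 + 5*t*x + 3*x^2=-2*t^3 + t^2*(11 - 5*x) + t*(-3*x^2 + 23*x - 12) + 12*x^2 - 12*x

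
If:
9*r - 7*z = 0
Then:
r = 7*z/9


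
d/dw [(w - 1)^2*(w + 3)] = (w - 1)*(3*w + 5)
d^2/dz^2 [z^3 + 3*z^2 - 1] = 6*z + 6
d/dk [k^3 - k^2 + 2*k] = 3*k^2 - 2*k + 2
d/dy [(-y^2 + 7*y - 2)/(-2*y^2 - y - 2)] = (15*y^2 - 4*y - 16)/(4*y^4 + 4*y^3 + 9*y^2 + 4*y + 4)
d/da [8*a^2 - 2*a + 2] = 16*a - 2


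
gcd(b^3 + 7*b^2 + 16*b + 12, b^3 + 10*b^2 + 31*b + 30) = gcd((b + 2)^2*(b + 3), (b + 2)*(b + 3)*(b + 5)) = b^2 + 5*b + 6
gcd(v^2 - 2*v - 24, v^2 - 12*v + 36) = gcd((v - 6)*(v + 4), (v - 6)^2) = v - 6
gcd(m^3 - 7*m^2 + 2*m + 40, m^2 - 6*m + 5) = m - 5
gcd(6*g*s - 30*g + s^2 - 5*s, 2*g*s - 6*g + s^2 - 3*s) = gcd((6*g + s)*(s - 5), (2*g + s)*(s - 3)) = 1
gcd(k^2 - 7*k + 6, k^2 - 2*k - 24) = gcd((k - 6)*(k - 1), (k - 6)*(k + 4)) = k - 6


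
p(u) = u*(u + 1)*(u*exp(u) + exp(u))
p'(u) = u*(u + 1)*(u*exp(u) + 2*exp(u)) + u*(u*exp(u) + exp(u)) + (u + 1)*(u*exp(u) + exp(u)) = (u + 1)*(u*(u + 2) + 2*u + 1)*exp(u)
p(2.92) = 831.95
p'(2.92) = 1541.32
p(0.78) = 5.39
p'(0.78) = 18.36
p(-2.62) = -0.50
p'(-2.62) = 0.31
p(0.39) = 1.11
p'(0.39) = 5.57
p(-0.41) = -0.09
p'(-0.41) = -0.18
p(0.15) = 0.23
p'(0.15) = 2.17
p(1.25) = 22.09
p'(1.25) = 59.39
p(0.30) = 0.68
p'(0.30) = 4.02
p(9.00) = 7292775.53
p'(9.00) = 9561639.03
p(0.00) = 0.00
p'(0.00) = 1.00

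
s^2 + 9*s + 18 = (s + 3)*(s + 6)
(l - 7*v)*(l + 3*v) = l^2 - 4*l*v - 21*v^2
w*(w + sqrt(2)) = w^2 + sqrt(2)*w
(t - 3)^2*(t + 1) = t^3 - 5*t^2 + 3*t + 9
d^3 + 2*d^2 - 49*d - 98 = (d - 7)*(d + 2)*(d + 7)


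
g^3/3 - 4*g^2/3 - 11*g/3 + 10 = (g/3 + 1)*(g - 5)*(g - 2)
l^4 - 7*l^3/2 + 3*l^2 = l^2*(l - 2)*(l - 3/2)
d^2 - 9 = (d - 3)*(d + 3)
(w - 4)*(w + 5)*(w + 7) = w^3 + 8*w^2 - 13*w - 140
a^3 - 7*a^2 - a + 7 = (a - 7)*(a - 1)*(a + 1)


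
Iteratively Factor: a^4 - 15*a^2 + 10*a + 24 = (a - 2)*(a^3 + 2*a^2 - 11*a - 12) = (a - 3)*(a - 2)*(a^2 + 5*a + 4) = (a - 3)*(a - 2)*(a + 1)*(a + 4)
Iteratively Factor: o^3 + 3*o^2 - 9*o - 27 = (o - 3)*(o^2 + 6*o + 9) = (o - 3)*(o + 3)*(o + 3)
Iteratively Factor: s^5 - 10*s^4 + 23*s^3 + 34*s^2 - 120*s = (s - 4)*(s^4 - 6*s^3 - s^2 + 30*s) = (s - 5)*(s - 4)*(s^3 - s^2 - 6*s) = (s - 5)*(s - 4)*(s + 2)*(s^2 - 3*s) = s*(s - 5)*(s - 4)*(s + 2)*(s - 3)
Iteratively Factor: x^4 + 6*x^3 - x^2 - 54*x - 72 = (x + 3)*(x^3 + 3*x^2 - 10*x - 24) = (x + 2)*(x + 3)*(x^2 + x - 12) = (x + 2)*(x + 3)*(x + 4)*(x - 3)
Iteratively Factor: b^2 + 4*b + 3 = (b + 3)*(b + 1)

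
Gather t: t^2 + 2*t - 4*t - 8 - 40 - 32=t^2 - 2*t - 80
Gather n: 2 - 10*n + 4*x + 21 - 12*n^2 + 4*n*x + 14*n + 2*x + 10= -12*n^2 + n*(4*x + 4) + 6*x + 33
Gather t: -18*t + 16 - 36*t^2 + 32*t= -36*t^2 + 14*t + 16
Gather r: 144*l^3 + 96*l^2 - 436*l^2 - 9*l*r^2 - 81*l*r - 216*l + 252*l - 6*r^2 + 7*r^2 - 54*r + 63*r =144*l^3 - 340*l^2 + 36*l + r^2*(1 - 9*l) + r*(9 - 81*l)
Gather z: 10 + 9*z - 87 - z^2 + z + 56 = -z^2 + 10*z - 21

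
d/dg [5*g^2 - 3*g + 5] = 10*g - 3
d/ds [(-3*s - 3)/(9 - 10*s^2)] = 3*(10*s^2 - 20*s*(s + 1) - 9)/(10*s^2 - 9)^2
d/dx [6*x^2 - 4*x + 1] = 12*x - 4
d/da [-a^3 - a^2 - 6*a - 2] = -3*a^2 - 2*a - 6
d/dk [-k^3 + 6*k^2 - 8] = 3*k*(4 - k)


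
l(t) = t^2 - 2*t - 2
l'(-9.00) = -20.00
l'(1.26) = 0.52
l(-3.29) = 15.40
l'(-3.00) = -8.00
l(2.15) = -1.68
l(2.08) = -1.83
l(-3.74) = 19.47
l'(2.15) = 2.30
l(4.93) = 12.44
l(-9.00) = 97.00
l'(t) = 2*t - 2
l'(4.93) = 7.86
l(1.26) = -2.93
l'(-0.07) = -2.14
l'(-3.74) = -9.48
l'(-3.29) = -8.58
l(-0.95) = 0.80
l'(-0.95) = -3.90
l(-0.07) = -1.86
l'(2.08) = 2.16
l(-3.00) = 13.00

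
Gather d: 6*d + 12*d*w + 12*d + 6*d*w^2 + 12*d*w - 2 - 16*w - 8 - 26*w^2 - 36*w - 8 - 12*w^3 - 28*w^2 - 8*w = d*(6*w^2 + 24*w + 18) - 12*w^3 - 54*w^2 - 60*w - 18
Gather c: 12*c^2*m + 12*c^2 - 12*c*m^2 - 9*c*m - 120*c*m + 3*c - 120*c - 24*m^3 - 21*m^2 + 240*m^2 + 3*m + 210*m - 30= c^2*(12*m + 12) + c*(-12*m^2 - 129*m - 117) - 24*m^3 + 219*m^2 + 213*m - 30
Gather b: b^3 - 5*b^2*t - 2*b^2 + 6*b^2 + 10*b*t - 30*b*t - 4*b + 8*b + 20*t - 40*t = b^3 + b^2*(4 - 5*t) + b*(4 - 20*t) - 20*t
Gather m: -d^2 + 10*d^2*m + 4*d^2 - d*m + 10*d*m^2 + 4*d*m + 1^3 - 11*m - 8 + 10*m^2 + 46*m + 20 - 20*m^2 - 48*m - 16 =3*d^2 + m^2*(10*d - 10) + m*(10*d^2 + 3*d - 13) - 3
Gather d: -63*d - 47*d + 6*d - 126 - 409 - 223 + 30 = -104*d - 728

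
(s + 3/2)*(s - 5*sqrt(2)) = s^2 - 5*sqrt(2)*s + 3*s/2 - 15*sqrt(2)/2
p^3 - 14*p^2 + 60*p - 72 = (p - 6)^2*(p - 2)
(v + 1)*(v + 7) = v^2 + 8*v + 7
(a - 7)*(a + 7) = a^2 - 49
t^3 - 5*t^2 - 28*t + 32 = (t - 8)*(t - 1)*(t + 4)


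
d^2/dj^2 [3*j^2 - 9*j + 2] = 6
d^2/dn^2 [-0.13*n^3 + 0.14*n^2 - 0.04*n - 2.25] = 0.28 - 0.78*n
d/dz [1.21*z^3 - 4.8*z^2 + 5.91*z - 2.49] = 3.63*z^2 - 9.6*z + 5.91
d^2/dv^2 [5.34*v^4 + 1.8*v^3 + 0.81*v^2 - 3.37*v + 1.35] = 64.08*v^2 + 10.8*v + 1.62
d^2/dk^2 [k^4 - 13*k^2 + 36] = 12*k^2 - 26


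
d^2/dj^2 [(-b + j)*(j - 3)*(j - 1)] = -2*b + 6*j - 8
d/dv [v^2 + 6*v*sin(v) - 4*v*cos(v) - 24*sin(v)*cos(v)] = 4*v*sin(v) + 6*v*cos(v) + 2*v + 6*sin(v) - 4*cos(v) - 24*cos(2*v)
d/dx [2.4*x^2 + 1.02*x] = 4.8*x + 1.02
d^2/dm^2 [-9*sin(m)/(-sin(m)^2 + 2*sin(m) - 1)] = 9*(sin(m) + 4)*cos(m)^2/(sin(m) - 1)^4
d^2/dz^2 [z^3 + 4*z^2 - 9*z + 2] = 6*z + 8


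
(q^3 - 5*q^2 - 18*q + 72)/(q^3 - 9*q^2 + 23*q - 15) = (q^2 - 2*q - 24)/(q^2 - 6*q + 5)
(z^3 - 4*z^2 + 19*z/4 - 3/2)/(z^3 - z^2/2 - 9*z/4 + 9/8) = 2*(z - 2)/(2*z + 3)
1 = 1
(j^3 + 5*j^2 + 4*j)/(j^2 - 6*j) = (j^2 + 5*j + 4)/(j - 6)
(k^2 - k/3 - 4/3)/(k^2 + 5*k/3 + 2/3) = (3*k - 4)/(3*k + 2)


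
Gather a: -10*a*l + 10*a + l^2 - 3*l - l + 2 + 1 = a*(10 - 10*l) + l^2 - 4*l + 3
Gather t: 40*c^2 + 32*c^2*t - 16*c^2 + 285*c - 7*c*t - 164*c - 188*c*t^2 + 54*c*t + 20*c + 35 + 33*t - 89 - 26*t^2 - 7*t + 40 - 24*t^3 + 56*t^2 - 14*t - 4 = 24*c^2 + 141*c - 24*t^3 + t^2*(30 - 188*c) + t*(32*c^2 + 47*c + 12) - 18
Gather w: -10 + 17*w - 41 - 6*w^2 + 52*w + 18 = -6*w^2 + 69*w - 33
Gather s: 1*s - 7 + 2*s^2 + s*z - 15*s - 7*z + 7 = 2*s^2 + s*(z - 14) - 7*z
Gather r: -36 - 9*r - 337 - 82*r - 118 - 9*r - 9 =-100*r - 500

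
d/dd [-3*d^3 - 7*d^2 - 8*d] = -9*d^2 - 14*d - 8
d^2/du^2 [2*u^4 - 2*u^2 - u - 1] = 24*u^2 - 4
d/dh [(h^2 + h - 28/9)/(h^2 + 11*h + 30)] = 2*(45*h^2 + 298*h + 289)/(9*(h^4 + 22*h^3 + 181*h^2 + 660*h + 900))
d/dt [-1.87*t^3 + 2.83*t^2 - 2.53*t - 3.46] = -5.61*t^2 + 5.66*t - 2.53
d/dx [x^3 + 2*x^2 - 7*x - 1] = 3*x^2 + 4*x - 7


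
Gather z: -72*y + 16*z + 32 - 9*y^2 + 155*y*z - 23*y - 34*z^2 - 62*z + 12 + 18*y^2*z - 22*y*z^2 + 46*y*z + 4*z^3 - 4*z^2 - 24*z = -9*y^2 - 95*y + 4*z^3 + z^2*(-22*y - 38) + z*(18*y^2 + 201*y - 70) + 44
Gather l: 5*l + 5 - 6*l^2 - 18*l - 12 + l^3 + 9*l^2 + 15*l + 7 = l^3 + 3*l^2 + 2*l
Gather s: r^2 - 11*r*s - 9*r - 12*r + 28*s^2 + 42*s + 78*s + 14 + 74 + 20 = r^2 - 21*r + 28*s^2 + s*(120 - 11*r) + 108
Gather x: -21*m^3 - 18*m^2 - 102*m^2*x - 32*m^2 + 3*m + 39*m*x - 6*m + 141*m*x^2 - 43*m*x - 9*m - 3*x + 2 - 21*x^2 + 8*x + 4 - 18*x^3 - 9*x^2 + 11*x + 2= -21*m^3 - 50*m^2 - 12*m - 18*x^3 + x^2*(141*m - 30) + x*(-102*m^2 - 4*m + 16) + 8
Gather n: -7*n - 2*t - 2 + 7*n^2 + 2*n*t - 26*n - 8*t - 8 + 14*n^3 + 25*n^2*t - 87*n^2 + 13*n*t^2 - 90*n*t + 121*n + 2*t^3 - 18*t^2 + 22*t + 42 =14*n^3 + n^2*(25*t - 80) + n*(13*t^2 - 88*t + 88) + 2*t^3 - 18*t^2 + 12*t + 32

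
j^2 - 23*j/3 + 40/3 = (j - 5)*(j - 8/3)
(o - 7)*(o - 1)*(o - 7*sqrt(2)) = o^3 - 7*sqrt(2)*o^2 - 8*o^2 + 7*o + 56*sqrt(2)*o - 49*sqrt(2)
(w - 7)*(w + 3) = w^2 - 4*w - 21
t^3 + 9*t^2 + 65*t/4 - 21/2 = (t - 1/2)*(t + 7/2)*(t + 6)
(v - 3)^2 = v^2 - 6*v + 9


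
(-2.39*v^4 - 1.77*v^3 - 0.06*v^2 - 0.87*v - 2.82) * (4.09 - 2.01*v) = 4.8039*v^5 - 6.2174*v^4 - 7.1187*v^3 + 1.5033*v^2 + 2.1099*v - 11.5338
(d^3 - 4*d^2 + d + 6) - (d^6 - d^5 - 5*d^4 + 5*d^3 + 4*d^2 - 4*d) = -d^6 + d^5 + 5*d^4 - 4*d^3 - 8*d^2 + 5*d + 6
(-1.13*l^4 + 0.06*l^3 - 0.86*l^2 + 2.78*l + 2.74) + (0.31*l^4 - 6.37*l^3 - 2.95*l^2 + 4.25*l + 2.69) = -0.82*l^4 - 6.31*l^3 - 3.81*l^2 + 7.03*l + 5.43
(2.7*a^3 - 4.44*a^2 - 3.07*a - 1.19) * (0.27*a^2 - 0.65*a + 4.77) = 0.729*a^5 - 2.9538*a^4 + 14.9361*a^3 - 19.5046*a^2 - 13.8704*a - 5.6763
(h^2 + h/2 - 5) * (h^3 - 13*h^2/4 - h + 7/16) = h^5 - 11*h^4/4 - 61*h^3/8 + 259*h^2/16 + 167*h/32 - 35/16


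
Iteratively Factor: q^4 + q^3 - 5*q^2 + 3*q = (q - 1)*(q^3 + 2*q^2 - 3*q) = q*(q - 1)*(q^2 + 2*q - 3) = q*(q - 1)^2*(q + 3)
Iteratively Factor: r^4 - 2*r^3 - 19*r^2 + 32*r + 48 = (r + 1)*(r^3 - 3*r^2 - 16*r + 48) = (r - 3)*(r + 1)*(r^2 - 16) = (r - 3)*(r + 1)*(r + 4)*(r - 4)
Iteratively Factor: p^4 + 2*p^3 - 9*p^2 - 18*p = (p - 3)*(p^3 + 5*p^2 + 6*p) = (p - 3)*(p + 3)*(p^2 + 2*p) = p*(p - 3)*(p + 3)*(p + 2)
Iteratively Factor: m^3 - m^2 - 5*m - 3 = (m + 1)*(m^2 - 2*m - 3) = (m + 1)^2*(m - 3)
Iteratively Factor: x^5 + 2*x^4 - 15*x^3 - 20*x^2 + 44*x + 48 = (x + 4)*(x^4 - 2*x^3 - 7*x^2 + 8*x + 12) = (x - 3)*(x + 4)*(x^3 + x^2 - 4*x - 4) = (x - 3)*(x - 2)*(x + 4)*(x^2 + 3*x + 2) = (x - 3)*(x - 2)*(x + 1)*(x + 4)*(x + 2)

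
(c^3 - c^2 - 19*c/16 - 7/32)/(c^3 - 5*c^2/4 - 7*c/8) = (c + 1/4)/c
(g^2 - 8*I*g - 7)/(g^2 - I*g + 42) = (g - I)/(g + 6*I)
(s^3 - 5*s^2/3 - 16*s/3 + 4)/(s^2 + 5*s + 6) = (s^2 - 11*s/3 + 2)/(s + 3)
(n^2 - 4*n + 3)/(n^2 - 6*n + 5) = (n - 3)/(n - 5)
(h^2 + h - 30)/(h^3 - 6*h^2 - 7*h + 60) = (h + 6)/(h^2 - h - 12)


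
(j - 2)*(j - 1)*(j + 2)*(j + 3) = j^4 + 2*j^3 - 7*j^2 - 8*j + 12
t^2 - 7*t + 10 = (t - 5)*(t - 2)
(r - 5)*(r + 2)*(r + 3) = r^3 - 19*r - 30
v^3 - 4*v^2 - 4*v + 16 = (v - 4)*(v - 2)*(v + 2)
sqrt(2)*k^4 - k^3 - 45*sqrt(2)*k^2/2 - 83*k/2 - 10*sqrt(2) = (k - 4*sqrt(2))*(k + sqrt(2)/2)*(k + 5*sqrt(2)/2)*(sqrt(2)*k + 1)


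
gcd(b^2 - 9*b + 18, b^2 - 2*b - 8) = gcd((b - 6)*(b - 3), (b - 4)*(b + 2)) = 1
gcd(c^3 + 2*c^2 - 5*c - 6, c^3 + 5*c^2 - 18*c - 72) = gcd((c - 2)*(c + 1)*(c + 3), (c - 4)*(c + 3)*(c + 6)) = c + 3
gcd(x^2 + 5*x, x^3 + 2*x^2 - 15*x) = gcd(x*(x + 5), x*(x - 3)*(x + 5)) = x^2 + 5*x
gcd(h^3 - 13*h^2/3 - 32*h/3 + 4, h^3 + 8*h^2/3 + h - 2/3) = h^2 + 5*h/3 - 2/3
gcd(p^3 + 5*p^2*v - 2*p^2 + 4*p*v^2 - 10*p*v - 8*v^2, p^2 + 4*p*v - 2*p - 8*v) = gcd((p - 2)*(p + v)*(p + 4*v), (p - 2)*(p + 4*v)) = p^2 + 4*p*v - 2*p - 8*v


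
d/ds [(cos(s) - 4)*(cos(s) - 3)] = (7 - 2*cos(s))*sin(s)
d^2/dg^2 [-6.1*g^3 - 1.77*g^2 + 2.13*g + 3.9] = -36.6*g - 3.54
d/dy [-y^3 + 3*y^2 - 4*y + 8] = -3*y^2 + 6*y - 4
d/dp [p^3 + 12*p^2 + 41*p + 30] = 3*p^2 + 24*p + 41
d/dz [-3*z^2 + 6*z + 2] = 6 - 6*z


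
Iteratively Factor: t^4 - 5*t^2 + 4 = (t + 1)*(t^3 - t^2 - 4*t + 4) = (t - 1)*(t + 1)*(t^2 - 4) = (t - 1)*(t + 1)*(t + 2)*(t - 2)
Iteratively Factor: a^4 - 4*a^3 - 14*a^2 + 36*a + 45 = (a + 3)*(a^3 - 7*a^2 + 7*a + 15) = (a - 5)*(a + 3)*(a^2 - 2*a - 3) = (a - 5)*(a + 1)*(a + 3)*(a - 3)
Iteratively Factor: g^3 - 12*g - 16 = (g + 2)*(g^2 - 2*g - 8) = (g + 2)^2*(g - 4)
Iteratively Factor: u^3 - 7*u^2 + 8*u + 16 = (u - 4)*(u^2 - 3*u - 4) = (u - 4)*(u + 1)*(u - 4)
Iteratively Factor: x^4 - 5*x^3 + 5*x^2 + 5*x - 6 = (x - 1)*(x^3 - 4*x^2 + x + 6) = (x - 3)*(x - 1)*(x^2 - x - 2) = (x - 3)*(x - 2)*(x - 1)*(x + 1)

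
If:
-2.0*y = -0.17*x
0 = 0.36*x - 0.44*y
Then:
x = 0.00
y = 0.00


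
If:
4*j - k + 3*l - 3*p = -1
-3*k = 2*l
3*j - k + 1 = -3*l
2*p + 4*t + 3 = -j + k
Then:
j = -132*t/37 - 93/37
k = -72*t/37 - 44/37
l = 108*t/37 + 66/37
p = -44*t/37 - 31/37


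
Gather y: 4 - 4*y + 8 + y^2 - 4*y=y^2 - 8*y + 12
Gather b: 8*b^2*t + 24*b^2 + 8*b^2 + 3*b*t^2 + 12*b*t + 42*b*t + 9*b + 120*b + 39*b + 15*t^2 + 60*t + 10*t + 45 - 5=b^2*(8*t + 32) + b*(3*t^2 + 54*t + 168) + 15*t^2 + 70*t + 40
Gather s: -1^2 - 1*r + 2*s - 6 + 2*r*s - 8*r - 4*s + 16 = -9*r + s*(2*r - 2) + 9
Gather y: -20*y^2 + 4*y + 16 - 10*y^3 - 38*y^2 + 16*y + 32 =-10*y^3 - 58*y^2 + 20*y + 48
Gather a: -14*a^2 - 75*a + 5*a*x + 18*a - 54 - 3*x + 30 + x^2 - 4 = -14*a^2 + a*(5*x - 57) + x^2 - 3*x - 28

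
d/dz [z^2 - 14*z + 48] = 2*z - 14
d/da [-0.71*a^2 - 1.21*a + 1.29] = -1.42*a - 1.21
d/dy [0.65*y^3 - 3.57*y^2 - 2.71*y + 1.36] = 1.95*y^2 - 7.14*y - 2.71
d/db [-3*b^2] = -6*b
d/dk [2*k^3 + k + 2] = 6*k^2 + 1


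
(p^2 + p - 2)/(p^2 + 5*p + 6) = (p - 1)/(p + 3)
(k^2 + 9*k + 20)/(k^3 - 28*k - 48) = (k + 5)/(k^2 - 4*k - 12)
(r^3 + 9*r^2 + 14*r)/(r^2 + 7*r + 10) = r*(r + 7)/(r + 5)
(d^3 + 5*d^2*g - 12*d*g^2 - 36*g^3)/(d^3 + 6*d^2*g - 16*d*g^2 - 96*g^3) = (d^2 - d*g - 6*g^2)/(d^2 - 16*g^2)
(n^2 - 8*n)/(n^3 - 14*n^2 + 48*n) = 1/(n - 6)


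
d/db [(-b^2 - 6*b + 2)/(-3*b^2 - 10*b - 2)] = 8*(-b^2 + 2*b + 4)/(9*b^4 + 60*b^3 + 112*b^2 + 40*b + 4)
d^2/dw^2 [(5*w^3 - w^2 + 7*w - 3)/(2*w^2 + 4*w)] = (29*w^3 - 9*w^2 - 18*w - 12)/(w^3*(w^3 + 6*w^2 + 12*w + 8))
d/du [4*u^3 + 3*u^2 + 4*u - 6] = 12*u^2 + 6*u + 4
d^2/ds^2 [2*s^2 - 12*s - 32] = 4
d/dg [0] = 0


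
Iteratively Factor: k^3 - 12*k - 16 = (k + 2)*(k^2 - 2*k - 8) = (k - 4)*(k + 2)*(k + 2)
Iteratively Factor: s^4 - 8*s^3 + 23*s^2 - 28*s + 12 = (s - 3)*(s^3 - 5*s^2 + 8*s - 4) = (s - 3)*(s - 2)*(s^2 - 3*s + 2) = (s - 3)*(s - 2)*(s - 1)*(s - 2)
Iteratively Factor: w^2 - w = (w - 1)*(w)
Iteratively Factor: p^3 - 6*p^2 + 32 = (p - 4)*(p^2 - 2*p - 8) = (p - 4)^2*(p + 2)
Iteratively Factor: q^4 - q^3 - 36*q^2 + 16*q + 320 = (q + 4)*(q^3 - 5*q^2 - 16*q + 80) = (q - 5)*(q + 4)*(q^2 - 16) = (q - 5)*(q + 4)^2*(q - 4)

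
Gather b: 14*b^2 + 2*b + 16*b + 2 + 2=14*b^2 + 18*b + 4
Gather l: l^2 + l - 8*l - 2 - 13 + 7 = l^2 - 7*l - 8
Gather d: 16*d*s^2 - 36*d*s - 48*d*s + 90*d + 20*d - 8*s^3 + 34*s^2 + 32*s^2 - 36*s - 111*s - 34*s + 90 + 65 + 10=d*(16*s^2 - 84*s + 110) - 8*s^3 + 66*s^2 - 181*s + 165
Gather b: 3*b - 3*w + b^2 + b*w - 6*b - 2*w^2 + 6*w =b^2 + b*(w - 3) - 2*w^2 + 3*w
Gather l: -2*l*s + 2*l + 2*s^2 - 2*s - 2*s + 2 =l*(2 - 2*s) + 2*s^2 - 4*s + 2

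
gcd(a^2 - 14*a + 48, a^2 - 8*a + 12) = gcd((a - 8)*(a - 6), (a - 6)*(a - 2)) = a - 6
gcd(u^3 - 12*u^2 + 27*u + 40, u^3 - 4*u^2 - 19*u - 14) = u + 1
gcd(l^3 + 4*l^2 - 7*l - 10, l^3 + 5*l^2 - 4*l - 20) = l^2 + 3*l - 10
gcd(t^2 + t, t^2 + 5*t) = t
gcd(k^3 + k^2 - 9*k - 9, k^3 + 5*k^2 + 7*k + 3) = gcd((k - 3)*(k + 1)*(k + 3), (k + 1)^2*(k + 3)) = k^2 + 4*k + 3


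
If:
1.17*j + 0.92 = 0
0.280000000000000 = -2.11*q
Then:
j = -0.79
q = -0.13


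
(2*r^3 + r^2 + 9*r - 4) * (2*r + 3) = 4*r^4 + 8*r^3 + 21*r^2 + 19*r - 12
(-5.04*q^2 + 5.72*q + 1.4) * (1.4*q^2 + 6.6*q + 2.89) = -7.056*q^4 - 25.256*q^3 + 25.1464*q^2 + 25.7708*q + 4.046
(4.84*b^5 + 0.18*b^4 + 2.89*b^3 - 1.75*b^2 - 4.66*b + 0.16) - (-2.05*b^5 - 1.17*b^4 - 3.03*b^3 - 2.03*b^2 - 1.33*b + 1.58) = 6.89*b^5 + 1.35*b^4 + 5.92*b^3 + 0.28*b^2 - 3.33*b - 1.42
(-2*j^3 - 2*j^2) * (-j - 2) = 2*j^4 + 6*j^3 + 4*j^2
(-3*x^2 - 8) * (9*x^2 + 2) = -27*x^4 - 78*x^2 - 16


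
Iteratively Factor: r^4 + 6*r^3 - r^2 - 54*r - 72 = (r + 2)*(r^3 + 4*r^2 - 9*r - 36) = (r + 2)*(r + 4)*(r^2 - 9) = (r - 3)*(r + 2)*(r + 4)*(r + 3)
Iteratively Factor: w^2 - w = (w)*(w - 1)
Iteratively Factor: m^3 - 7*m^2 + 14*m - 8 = (m - 4)*(m^2 - 3*m + 2) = (m - 4)*(m - 1)*(m - 2)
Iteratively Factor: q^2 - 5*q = (q)*(q - 5)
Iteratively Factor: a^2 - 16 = (a + 4)*(a - 4)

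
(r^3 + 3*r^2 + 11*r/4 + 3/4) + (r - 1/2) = r^3 + 3*r^2 + 15*r/4 + 1/4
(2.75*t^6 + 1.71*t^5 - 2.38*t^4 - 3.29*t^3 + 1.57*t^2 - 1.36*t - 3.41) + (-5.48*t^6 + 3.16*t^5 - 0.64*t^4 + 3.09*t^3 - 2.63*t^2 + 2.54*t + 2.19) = -2.73*t^6 + 4.87*t^5 - 3.02*t^4 - 0.2*t^3 - 1.06*t^2 + 1.18*t - 1.22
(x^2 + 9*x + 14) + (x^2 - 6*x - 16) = 2*x^2 + 3*x - 2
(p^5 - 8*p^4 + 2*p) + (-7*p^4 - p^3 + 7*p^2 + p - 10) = p^5 - 15*p^4 - p^3 + 7*p^2 + 3*p - 10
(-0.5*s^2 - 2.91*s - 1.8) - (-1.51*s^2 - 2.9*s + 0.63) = 1.01*s^2 - 0.0100000000000002*s - 2.43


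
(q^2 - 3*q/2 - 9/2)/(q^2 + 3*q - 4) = (2*q^2 - 3*q - 9)/(2*(q^2 + 3*q - 4))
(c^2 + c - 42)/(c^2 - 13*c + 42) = (c + 7)/(c - 7)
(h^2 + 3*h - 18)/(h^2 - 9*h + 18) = (h + 6)/(h - 6)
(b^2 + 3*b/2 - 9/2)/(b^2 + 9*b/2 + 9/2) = (2*b - 3)/(2*b + 3)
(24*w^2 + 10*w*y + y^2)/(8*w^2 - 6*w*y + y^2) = (24*w^2 + 10*w*y + y^2)/(8*w^2 - 6*w*y + y^2)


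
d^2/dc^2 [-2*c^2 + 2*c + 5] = -4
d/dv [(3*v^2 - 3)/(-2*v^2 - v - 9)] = 3*(-v^2 - 22*v - 1)/(4*v^4 + 4*v^3 + 37*v^2 + 18*v + 81)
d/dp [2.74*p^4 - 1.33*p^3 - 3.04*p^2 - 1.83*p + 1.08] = 10.96*p^3 - 3.99*p^2 - 6.08*p - 1.83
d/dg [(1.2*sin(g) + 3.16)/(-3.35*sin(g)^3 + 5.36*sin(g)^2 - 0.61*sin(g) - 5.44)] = (8.04*sin(g)^3 + 25.326*sin(g)^2 - 33.8752*sin(g) - 4.6004)*cos(g)/(11.2225*sin(g)^6 - 35.912*sin(g)^5 + 32.8166*sin(g)^4 + 29.9088*sin(g)^3 - 57.9447*sin(g)^2 + 6.6368*sin(g) + 29.5936)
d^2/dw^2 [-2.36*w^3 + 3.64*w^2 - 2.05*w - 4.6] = 7.28 - 14.16*w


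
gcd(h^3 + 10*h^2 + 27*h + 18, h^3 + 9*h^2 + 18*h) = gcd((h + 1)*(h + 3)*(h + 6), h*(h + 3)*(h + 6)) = h^2 + 9*h + 18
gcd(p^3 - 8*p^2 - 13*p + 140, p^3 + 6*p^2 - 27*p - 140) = p^2 - p - 20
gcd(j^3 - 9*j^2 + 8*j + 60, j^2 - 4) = j + 2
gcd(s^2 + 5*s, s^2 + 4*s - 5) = s + 5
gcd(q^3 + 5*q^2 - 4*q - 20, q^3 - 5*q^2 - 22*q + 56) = q - 2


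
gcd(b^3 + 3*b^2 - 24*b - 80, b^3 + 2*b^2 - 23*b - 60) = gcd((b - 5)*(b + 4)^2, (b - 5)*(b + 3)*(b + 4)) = b^2 - b - 20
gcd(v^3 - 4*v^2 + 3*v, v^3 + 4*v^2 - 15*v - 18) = v - 3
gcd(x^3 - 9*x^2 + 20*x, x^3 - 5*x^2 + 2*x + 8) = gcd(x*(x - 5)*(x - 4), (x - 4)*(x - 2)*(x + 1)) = x - 4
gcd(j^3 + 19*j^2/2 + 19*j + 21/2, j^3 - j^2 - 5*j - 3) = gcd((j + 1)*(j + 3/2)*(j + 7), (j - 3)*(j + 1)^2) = j + 1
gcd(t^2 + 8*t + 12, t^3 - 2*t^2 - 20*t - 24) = t + 2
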